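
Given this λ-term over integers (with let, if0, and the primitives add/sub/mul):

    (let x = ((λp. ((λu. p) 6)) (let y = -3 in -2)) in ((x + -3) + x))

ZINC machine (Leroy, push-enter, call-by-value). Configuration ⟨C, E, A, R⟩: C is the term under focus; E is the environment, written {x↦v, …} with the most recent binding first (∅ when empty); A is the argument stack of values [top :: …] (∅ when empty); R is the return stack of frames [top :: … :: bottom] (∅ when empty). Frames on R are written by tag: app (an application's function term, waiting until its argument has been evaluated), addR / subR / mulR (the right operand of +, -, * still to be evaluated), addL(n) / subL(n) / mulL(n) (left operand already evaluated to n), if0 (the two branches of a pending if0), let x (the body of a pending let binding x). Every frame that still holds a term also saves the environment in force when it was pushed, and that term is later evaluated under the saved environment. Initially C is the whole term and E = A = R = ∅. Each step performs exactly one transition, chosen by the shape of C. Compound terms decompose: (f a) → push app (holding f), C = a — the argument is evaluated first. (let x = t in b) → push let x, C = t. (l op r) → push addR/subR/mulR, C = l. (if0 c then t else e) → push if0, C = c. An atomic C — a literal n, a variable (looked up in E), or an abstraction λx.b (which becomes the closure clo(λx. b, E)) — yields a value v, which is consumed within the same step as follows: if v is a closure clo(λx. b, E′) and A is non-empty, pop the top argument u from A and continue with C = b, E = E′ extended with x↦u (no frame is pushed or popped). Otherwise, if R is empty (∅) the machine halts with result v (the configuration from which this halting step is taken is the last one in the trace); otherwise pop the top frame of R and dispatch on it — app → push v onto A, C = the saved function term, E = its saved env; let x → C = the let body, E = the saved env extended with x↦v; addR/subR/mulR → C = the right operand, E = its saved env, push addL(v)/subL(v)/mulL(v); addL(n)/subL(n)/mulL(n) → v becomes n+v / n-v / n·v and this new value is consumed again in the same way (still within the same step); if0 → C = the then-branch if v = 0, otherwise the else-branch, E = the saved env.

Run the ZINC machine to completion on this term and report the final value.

Answer: -7

Machine steps:
0. [C=(let x = ((λp. ((λu. p) 6)) (let y = -3 in -2)) in ((x + -3) + x)) | E=∅ | A=∅ | R=∅]
1. [C=((λp. ((λu. p) 6)) (let y = -3 in -2)) | E=∅ | A=∅ | R=[let x]]
2. [C=(let y = -3 in -2) | E=∅ | A=∅ | R=[app :: let x]]
3. [C=-3 | E=∅ | A=∅ | R=[let y :: app :: let x]]
4. [C=-2 | E={y↦-3} | A=∅ | R=[app :: let x]]
5. [C=(λp. ((λu. p) 6)) | E=∅ | A=[-2] | R=[let x]]
6. [C=((λu. p) 6) | E={p↦-2} | A=∅ | R=[let x]]
7. [C=6 | E={p↦-2} | A=∅ | R=[app :: let x]]
8. [C=(λu. p) | E={p↦-2} | A=[6] | R=[let x]]
9. [C=p | E={u↦6, p↦-2} | A=∅ | R=[let x]]
10. [C=((x + -3) + x) | E={x↦-2} | A=∅ | R=∅]
11. [C=(x + -3) | E={x↦-2} | A=∅ | R=[addR]]
12. [C=x | E={x↦-2} | A=∅ | R=[addR :: addR]]
13. [C=-3 | E={x↦-2} | A=∅ | R=[addL(-2) :: addR]]
14. [C=x | E={x↦-2} | A=∅ | R=[addL(-5)]]
→ final value -7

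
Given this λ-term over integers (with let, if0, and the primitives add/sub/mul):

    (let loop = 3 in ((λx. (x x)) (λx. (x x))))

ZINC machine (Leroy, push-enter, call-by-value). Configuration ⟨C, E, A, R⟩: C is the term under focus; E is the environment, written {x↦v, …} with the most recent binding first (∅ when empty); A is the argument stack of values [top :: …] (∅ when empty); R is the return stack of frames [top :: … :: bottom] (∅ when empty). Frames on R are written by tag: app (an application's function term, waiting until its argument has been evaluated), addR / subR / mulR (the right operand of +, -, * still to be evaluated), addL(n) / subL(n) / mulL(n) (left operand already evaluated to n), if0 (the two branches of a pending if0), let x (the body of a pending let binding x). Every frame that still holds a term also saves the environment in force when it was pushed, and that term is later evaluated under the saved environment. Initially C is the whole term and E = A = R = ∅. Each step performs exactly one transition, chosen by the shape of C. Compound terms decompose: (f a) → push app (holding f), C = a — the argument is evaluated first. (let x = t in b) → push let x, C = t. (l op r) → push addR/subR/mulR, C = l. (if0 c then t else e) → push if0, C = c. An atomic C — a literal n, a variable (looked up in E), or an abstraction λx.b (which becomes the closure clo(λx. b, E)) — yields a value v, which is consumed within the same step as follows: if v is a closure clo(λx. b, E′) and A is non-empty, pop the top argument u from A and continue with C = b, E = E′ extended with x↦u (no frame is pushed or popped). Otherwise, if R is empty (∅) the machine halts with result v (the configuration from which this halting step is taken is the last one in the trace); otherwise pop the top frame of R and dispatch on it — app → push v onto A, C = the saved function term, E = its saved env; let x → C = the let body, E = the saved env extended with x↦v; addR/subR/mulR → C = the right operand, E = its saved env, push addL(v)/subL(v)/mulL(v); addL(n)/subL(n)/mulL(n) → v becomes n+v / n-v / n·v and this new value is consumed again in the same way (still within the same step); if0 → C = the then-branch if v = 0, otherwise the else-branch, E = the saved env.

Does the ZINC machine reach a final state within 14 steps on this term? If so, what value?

Answer: DIVERGES (no final state within 14 steps)

Machine steps:
[0] ⟨C=(let loop = 3 in ((λx. (x x)) (λx. (x x)))); E=∅; A=∅; R=∅⟩
[1] ⟨C=3; E=∅; A=∅; R=[let loop]⟩
[2] ⟨C=((λx. (x x)) (λx. (x x))); E={loop↦3}; A=∅; R=∅⟩
[3] ⟨C=(λx. (x x)); E={loop↦3}; A=∅; R=[app]⟩
[4] ⟨C=(λx. (x x)); E={loop↦3}; A=[clo(λx. (x x), {loop↦3})]; R=∅⟩
[5] ⟨C=(x x); E={x↦clo(λx. (x x), {loop↦3}), loop↦3}; A=∅; R=∅⟩
[6] ⟨C=x; E={x↦clo(λx. (x x), {loop↦3}), loop↦3}; A=∅; R=[app]⟩
[7] ⟨C=x; E={x↦clo(λx. (x x), {loop↦3}), loop↦3}; A=[clo(λx. (x x), {loop↦3})]; R=∅⟩
… configuration repeats with period 3 (steps 5–7 recur indefinitely) …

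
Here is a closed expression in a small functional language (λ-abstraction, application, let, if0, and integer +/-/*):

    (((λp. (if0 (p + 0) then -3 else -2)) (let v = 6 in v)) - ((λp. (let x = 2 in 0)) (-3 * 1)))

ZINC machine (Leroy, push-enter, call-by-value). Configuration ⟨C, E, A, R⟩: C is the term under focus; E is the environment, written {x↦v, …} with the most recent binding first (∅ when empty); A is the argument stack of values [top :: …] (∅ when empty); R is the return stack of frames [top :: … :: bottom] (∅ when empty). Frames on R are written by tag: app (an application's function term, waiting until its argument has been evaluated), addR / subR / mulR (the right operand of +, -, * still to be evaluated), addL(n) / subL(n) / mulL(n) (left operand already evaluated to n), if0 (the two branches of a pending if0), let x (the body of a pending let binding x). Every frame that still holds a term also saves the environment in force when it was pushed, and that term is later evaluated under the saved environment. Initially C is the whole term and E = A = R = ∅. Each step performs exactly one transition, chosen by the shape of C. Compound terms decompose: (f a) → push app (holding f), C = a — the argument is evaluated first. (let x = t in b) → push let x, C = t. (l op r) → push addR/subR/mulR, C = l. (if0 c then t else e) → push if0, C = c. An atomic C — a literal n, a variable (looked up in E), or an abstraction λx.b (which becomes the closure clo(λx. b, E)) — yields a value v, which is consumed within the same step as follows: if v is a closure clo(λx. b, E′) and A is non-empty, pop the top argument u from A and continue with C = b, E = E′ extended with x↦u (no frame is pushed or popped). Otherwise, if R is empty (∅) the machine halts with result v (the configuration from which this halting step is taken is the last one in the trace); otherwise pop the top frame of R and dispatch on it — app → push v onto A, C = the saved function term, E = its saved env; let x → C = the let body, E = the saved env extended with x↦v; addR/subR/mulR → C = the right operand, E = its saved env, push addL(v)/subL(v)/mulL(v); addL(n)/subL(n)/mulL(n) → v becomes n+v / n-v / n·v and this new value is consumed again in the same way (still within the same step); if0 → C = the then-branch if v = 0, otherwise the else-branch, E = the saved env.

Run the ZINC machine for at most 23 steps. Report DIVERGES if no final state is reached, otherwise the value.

Answer: -2

Derivation:
t=0: [C=(((λp. (if0 (p + 0) then -3 else -2)) (let v = 6 in v)) - ((λp. (let x = 2 in 0)) (-3 * 1))) | E=∅ | A=∅ | R=∅]
t=1: [C=((λp. (if0 (p + 0) then -3 else -2)) (let v = 6 in v)) | E=∅ | A=∅ | R=[subR]]
t=2: [C=(let v = 6 in v) | E=∅ | A=∅ | R=[app :: subR]]
t=3: [C=6 | E=∅ | A=∅ | R=[let v :: app :: subR]]
t=4: [C=v | E={v↦6} | A=∅ | R=[app :: subR]]
t=5: [C=(λp. (if0 (p + 0) then -3 else -2)) | E=∅ | A=[6] | R=[subR]]
t=6: [C=(if0 (p + 0) then -3 else -2) | E={p↦6} | A=∅ | R=[subR]]
t=7: [C=(p + 0) | E={p↦6} | A=∅ | R=[if0 :: subR]]
t=8: [C=p | E={p↦6} | A=∅ | R=[addR :: if0 :: subR]]
t=9: [C=0 | E={p↦6} | A=∅ | R=[addL(6) :: if0 :: subR]]
t=10: [C=-2 | E={p↦6} | A=∅ | R=[subR]]
t=11: [C=((λp. (let x = 2 in 0)) (-3 * 1)) | E=∅ | A=∅ | R=[subL(-2)]]
t=12: [C=(-3 * 1) | E=∅ | A=∅ | R=[app :: subL(-2)]]
t=13: [C=-3 | E=∅ | A=∅ | R=[mulR :: app :: subL(-2)]]
t=14: [C=1 | E=∅ | A=∅ | R=[mulL(-3) :: app :: subL(-2)]]
t=15: [C=(λp. (let x = 2 in 0)) | E=∅ | A=[-3] | R=[subL(-2)]]
t=16: [C=(let x = 2 in 0) | E={p↦-3} | A=∅ | R=[subL(-2)]]
t=17: [C=2 | E={p↦-3} | A=∅ | R=[let x :: subL(-2)]]
t=18: [C=0 | E={x↦2, p↦-3} | A=∅ | R=[subL(-2)]]
→ final value -2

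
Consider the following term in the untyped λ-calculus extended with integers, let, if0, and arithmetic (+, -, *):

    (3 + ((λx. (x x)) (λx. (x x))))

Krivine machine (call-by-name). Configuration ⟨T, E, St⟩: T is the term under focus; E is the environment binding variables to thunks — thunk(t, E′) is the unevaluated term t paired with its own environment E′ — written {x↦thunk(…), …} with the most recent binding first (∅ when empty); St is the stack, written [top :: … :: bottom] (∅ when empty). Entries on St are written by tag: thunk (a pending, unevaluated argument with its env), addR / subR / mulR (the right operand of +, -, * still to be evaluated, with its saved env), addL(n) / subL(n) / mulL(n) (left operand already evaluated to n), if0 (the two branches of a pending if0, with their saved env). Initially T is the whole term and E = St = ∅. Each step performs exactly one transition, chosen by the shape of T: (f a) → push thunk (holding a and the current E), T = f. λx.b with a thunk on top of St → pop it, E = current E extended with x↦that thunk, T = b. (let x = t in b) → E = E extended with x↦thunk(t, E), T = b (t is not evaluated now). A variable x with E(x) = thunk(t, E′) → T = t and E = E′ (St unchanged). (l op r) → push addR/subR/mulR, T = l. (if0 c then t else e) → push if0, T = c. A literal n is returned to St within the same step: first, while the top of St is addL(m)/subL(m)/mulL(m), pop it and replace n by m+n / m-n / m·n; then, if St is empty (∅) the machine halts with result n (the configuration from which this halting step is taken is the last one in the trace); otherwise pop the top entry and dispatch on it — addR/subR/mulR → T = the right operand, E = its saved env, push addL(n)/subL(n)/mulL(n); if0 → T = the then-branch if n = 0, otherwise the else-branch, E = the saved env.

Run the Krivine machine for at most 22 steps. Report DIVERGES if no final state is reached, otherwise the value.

Answer: DIVERGES (no final state within 22 steps)

Derivation:
t=0: [T=(3 + ((λx. (x x)) (λx. (x x)))) | E=∅ | St=∅]
t=1: [T=3 | E=∅ | St=[addR]]
t=2: [T=((λx. (x x)) (λx. (x x))) | E=∅ | St=[addL(3)]]
t=3: [T=(λx. (x x)) | E=∅ | St=[thunk :: addL(3)]]
t=4: [T=(x x) | E={x↦thunk((λx. (x x)), ∅)} | St=[addL(3)]]
t=5: [T=x | E={x↦thunk((λx. (x x)), ∅)} | St=[thunk :: addL(3)]]
t=6: [T=(λx. (x x)) | E=∅ | St=[thunk :: addL(3)]]
t=7: [T=(x x) | E={x↦thunk(x, {x↦thunk((λx. (x x)), ∅)})} | St=[addL(3)]]
t=8: [T=x | E={x↦thunk(x, {x↦thunk((λx. (x x)), ∅)})} | St=[thunk :: addL(3)]]
t=9: [T=x | E={x↦thunk((λx. (x x)), ∅)} | St=[thunk :: addL(3)]]
t=10: [T=(λx. (x x)) | E=∅ | St=[thunk :: addL(3)]]
t=11: [T=(x x) | E={x↦thunk(x, {x↦thunk(x, {x↦thunk((λx. (x x)), ∅)})})} | St=[addL(3)]]
t=12: [T=x | E={x↦thunk(x, {x↦thunk(x, {x↦thunk((λx. (x x)), ∅)})})} | St=[thunk :: addL(3)]]
t=13: [T=x | E={x↦thunk(x, {x↦thunk((λx. (x x)), ∅)})} | St=[thunk :: addL(3)]]
t=14: [T=x | E={x↦thunk((λx. (x x)), ∅)} | St=[thunk :: addL(3)]]
t=15: [T=(λx. (x x)) | E=∅ | St=[thunk :: addL(3)]]
t=16: [T=(x x) | E={x↦thunk(x, {x↦thunk(x, {x↦thunk(x, {x↦thunk((λx. (x x)), ∅)})})})} | St=[addL(3)]]
t=17: [T=x | E={x↦thunk(x, {x↦thunk(x, {x↦thunk(x, {x↦thunk((λx. (x x)), ∅)})})})} | St=[thunk :: addL(3)]]
t=18: [T=x | E={x↦thunk(x, {x↦thunk(x, {x↦thunk((λx. (x x)), ∅)})})} | St=[thunk :: addL(3)]]
t=19: [T=x | E={x↦thunk(x, {x↦thunk((λx. (x x)), ∅)})} | St=[thunk :: addL(3)]]
t=20: [T=x | E={x↦thunk((λx. (x x)), ∅)} | St=[thunk :: addL(3)]]
t=21: [T=(λx. (x x)) | E=∅ | St=[thunk :: addL(3)]]
t=22: [T=(x x) | E={x↦thunk(x, {x↦thunk(x, {x↦thunk(x, {x↦thunk(x, {x↦thunk((λx. (x x)), ∅)})})})})} | St=[addL(3)]]
→ 22 transitions taken and the configuration is still not final: no result within 22 steps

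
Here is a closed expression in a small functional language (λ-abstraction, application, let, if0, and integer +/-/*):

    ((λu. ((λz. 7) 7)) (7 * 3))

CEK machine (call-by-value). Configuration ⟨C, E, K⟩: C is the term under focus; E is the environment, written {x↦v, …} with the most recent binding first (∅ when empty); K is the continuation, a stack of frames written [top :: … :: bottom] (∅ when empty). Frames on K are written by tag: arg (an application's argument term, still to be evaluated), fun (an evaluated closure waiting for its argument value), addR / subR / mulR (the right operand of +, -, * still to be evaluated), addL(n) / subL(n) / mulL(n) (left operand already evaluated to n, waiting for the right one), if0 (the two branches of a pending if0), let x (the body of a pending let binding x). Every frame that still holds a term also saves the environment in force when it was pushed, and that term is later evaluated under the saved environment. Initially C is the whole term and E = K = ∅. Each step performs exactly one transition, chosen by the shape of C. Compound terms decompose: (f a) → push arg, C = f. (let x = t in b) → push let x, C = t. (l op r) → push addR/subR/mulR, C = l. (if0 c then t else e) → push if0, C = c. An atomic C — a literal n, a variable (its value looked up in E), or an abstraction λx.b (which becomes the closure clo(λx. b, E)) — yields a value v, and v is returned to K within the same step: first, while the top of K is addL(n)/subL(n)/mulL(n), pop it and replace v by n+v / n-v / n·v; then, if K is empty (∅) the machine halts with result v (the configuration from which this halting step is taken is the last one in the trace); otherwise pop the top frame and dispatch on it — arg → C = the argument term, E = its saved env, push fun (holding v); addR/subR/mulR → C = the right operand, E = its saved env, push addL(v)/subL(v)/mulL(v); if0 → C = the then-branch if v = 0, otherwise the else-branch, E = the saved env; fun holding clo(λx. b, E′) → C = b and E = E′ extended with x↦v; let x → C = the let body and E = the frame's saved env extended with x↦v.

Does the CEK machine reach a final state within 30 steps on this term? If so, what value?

Answer: 7

Execution trace:
t=0: [C=((λu. ((λz. 7) 7)) (7 * 3)) | E=∅ | K=∅]
t=1: [C=(λu. ((λz. 7) 7)) | E=∅ | K=[arg]]
t=2: [C=(7 * 3) | E=∅ | K=[fun]]
t=3: [C=7 | E=∅ | K=[mulR :: fun]]
t=4: [C=3 | E=∅ | K=[mulL(7) :: fun]]
t=5: [C=((λz. 7) 7) | E={u↦21} | K=∅]
t=6: [C=(λz. 7) | E={u↦21} | K=[arg]]
t=7: [C=7 | E={u↦21} | K=[fun]]
t=8: [C=7 | E={z↦7, u↦21} | K=∅]
→ final value 7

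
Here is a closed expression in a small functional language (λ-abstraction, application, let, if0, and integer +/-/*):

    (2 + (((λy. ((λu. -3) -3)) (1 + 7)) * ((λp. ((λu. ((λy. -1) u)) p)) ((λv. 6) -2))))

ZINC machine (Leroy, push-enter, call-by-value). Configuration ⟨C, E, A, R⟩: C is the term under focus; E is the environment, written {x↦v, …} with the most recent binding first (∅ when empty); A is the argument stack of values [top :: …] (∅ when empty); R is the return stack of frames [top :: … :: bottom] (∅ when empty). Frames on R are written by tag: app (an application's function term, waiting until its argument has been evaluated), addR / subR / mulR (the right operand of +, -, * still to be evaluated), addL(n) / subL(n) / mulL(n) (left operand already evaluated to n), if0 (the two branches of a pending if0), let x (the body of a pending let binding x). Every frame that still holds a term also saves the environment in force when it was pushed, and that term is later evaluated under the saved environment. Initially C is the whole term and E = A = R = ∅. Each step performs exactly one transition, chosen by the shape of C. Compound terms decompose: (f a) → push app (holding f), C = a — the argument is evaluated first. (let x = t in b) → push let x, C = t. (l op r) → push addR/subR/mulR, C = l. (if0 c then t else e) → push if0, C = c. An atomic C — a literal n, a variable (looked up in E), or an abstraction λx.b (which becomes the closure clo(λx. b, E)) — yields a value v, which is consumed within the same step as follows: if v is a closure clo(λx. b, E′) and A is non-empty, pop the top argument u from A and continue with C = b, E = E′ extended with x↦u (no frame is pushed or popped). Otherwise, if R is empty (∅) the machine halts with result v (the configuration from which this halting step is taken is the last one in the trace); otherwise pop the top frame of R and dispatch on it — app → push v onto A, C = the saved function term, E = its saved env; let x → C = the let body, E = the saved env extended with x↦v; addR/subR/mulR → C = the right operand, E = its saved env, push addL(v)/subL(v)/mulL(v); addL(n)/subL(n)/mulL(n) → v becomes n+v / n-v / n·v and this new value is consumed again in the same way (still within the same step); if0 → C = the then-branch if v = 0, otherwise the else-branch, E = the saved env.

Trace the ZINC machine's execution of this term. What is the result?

Answer: 5

Derivation:
t=0: [C=(2 + (((λy. ((λu. -3) -3)) (1 + 7)) * ((λp. ((λu. ((λy. -1) u)) p)) ((λv. 6) -2)))) | E=∅ | A=∅ | R=∅]
t=1: [C=2 | E=∅ | A=∅ | R=[addR]]
t=2: [C=(((λy. ((λu. -3) -3)) (1 + 7)) * ((λp. ((λu. ((λy. -1) u)) p)) ((λv. 6) -2))) | E=∅ | A=∅ | R=[addL(2)]]
t=3: [C=((λy. ((λu. -3) -3)) (1 + 7)) | E=∅ | A=∅ | R=[mulR :: addL(2)]]
t=4: [C=(1 + 7) | E=∅ | A=∅ | R=[app :: mulR :: addL(2)]]
t=5: [C=1 | E=∅ | A=∅ | R=[addR :: app :: mulR :: addL(2)]]
t=6: [C=7 | E=∅ | A=∅ | R=[addL(1) :: app :: mulR :: addL(2)]]
t=7: [C=(λy. ((λu. -3) -3)) | E=∅ | A=[8] | R=[mulR :: addL(2)]]
t=8: [C=((λu. -3) -3) | E={y↦8} | A=∅ | R=[mulR :: addL(2)]]
t=9: [C=-3 | E={y↦8} | A=∅ | R=[app :: mulR :: addL(2)]]
t=10: [C=(λu. -3) | E={y↦8} | A=[-3] | R=[mulR :: addL(2)]]
t=11: [C=-3 | E={u↦-3, y↦8} | A=∅ | R=[mulR :: addL(2)]]
t=12: [C=((λp. ((λu. ((λy. -1) u)) p)) ((λv. 6) -2)) | E=∅ | A=∅ | R=[mulL(-3) :: addL(2)]]
t=13: [C=((λv. 6) -2) | E=∅ | A=∅ | R=[app :: mulL(-3) :: addL(2)]]
t=14: [C=-2 | E=∅ | A=∅ | R=[app :: app :: mulL(-3) :: addL(2)]]
t=15: [C=(λv. 6) | E=∅ | A=[-2] | R=[app :: mulL(-3) :: addL(2)]]
t=16: [C=6 | E={v↦-2} | A=∅ | R=[app :: mulL(-3) :: addL(2)]]
t=17: [C=(λp. ((λu. ((λy. -1) u)) p)) | E=∅ | A=[6] | R=[mulL(-3) :: addL(2)]]
t=18: [C=((λu. ((λy. -1) u)) p) | E={p↦6} | A=∅ | R=[mulL(-3) :: addL(2)]]
t=19: [C=p | E={p↦6} | A=∅ | R=[app :: mulL(-3) :: addL(2)]]
t=20: [C=(λu. ((λy. -1) u)) | E={p↦6} | A=[6] | R=[mulL(-3) :: addL(2)]]
t=21: [C=((λy. -1) u) | E={u↦6, p↦6} | A=∅ | R=[mulL(-3) :: addL(2)]]
t=22: [C=u | E={u↦6, p↦6} | A=∅ | R=[app :: mulL(-3) :: addL(2)]]
t=23: [C=(λy. -1) | E={u↦6, p↦6} | A=[6] | R=[mulL(-3) :: addL(2)]]
t=24: [C=-1 | E={y↦6, u↦6, p↦6} | A=∅ | R=[mulL(-3) :: addL(2)]]
→ final value 5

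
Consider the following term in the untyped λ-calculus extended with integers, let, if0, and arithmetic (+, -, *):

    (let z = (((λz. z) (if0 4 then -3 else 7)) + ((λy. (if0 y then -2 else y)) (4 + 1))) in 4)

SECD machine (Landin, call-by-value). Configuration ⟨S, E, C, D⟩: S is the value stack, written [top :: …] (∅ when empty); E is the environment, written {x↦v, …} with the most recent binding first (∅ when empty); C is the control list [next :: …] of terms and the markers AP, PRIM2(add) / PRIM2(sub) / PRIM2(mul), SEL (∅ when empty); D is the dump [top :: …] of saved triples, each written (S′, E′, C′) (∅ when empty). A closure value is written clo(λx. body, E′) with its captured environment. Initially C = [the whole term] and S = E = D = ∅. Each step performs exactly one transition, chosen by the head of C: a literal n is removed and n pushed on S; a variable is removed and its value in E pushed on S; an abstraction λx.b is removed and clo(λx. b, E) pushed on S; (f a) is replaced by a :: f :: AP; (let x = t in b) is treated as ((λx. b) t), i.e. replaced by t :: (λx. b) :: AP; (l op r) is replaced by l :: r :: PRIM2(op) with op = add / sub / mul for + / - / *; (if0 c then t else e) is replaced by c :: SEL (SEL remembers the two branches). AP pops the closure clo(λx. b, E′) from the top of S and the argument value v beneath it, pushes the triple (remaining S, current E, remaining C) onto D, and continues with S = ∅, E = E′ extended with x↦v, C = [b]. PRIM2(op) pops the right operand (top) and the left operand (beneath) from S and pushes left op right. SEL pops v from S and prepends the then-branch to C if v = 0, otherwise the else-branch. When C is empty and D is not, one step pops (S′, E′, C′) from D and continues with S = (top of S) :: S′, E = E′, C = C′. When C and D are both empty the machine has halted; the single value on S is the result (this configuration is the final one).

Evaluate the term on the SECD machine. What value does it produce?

t=0: <S=∅, E=∅, C=[(let z = (((λz. z) (if0 4 then -3 else 7)) + ((λy. (if0 y then -2 else y)) (4 + 1))) in 4)], D=∅>
t=1: <S=∅, E=∅, C=[(((λz. z) (if0 4 then -3 else 7)) + ((λy. (if0 y then -2 else y)) (4 + 1))) :: (λz. 4) :: AP], D=∅>
t=2: <S=∅, E=∅, C=[((λz. z) (if0 4 then -3 else 7)) :: ((λy. (if0 y then -2 else y)) (4 + 1)) :: PRIM2(add) :: (λz. 4) :: AP], D=∅>
t=3: <S=∅, E=∅, C=[(if0 4 then -3 else 7) :: (λz. z) :: AP :: ((λy. (if0 y then -2 else y)) (4 + 1)) :: PRIM2(add) :: (λz. 4) :: AP], D=∅>
t=4: <S=∅, E=∅, C=[4 :: SEL :: (λz. z) :: AP :: ((λy. (if0 y then -2 else y)) (4 + 1)) :: PRIM2(add) :: (λz. 4) :: AP], D=∅>
t=5: <S=[4], E=∅, C=[SEL :: (λz. z) :: AP :: ((λy. (if0 y then -2 else y)) (4 + 1)) :: PRIM2(add) :: (λz. 4) :: AP], D=∅>
t=6: <S=∅, E=∅, C=[7 :: (λz. z) :: AP :: ((λy. (if0 y then -2 else y)) (4 + 1)) :: PRIM2(add) :: (λz. 4) :: AP], D=∅>
t=7: <S=[7], E=∅, C=[(λz. z) :: AP :: ((λy. (if0 y then -2 else y)) (4 + 1)) :: PRIM2(add) :: (λz. 4) :: AP], D=∅>
t=8: <S=[clo(λz. z, ∅) :: 7], E=∅, C=[AP :: ((λy. (if0 y then -2 else y)) (4 + 1)) :: PRIM2(add) :: (λz. 4) :: AP], D=∅>
t=9: <S=∅, E={z↦7}, C=[z], D=[(∅, ∅, [((λy. (if0 y then -2 else y)) (4 + 1)) :: PRIM2(add) :: (λz. 4) :: AP])]>
t=10: <S=[7], E={z↦7}, C=∅, D=[(∅, ∅, [((λy. (if0 y then -2 else y)) (4 + 1)) :: PRIM2(add) :: (λz. 4) :: AP])]>
t=11: <S=[7], E=∅, C=[((λy. (if0 y then -2 else y)) (4 + 1)) :: PRIM2(add) :: (λz. 4) :: AP], D=∅>
t=12: <S=[7], E=∅, C=[(4 + 1) :: (λy. (if0 y then -2 else y)) :: AP :: PRIM2(add) :: (λz. 4) :: AP], D=∅>
t=13: <S=[7], E=∅, C=[4 :: 1 :: PRIM2(add) :: (λy. (if0 y then -2 else y)) :: AP :: PRIM2(add) :: (λz. 4) :: AP], D=∅>
t=14: <S=[4 :: 7], E=∅, C=[1 :: PRIM2(add) :: (λy. (if0 y then -2 else y)) :: AP :: PRIM2(add) :: (λz. 4) :: AP], D=∅>
t=15: <S=[1 :: 4 :: 7], E=∅, C=[PRIM2(add) :: (λy. (if0 y then -2 else y)) :: AP :: PRIM2(add) :: (λz. 4) :: AP], D=∅>
t=16: <S=[5 :: 7], E=∅, C=[(λy. (if0 y then -2 else y)) :: AP :: PRIM2(add) :: (λz. 4) :: AP], D=∅>
t=17: <S=[clo(λy. (if0 y then -2 else y), ∅) :: 5 :: 7], E=∅, C=[AP :: PRIM2(add) :: (λz. 4) :: AP], D=∅>
t=18: <S=∅, E={y↦5}, C=[(if0 y then -2 else y)], D=[([7], ∅, [PRIM2(add) :: (λz. 4) :: AP])]>
t=19: <S=∅, E={y↦5}, C=[y :: SEL], D=[([7], ∅, [PRIM2(add) :: (λz. 4) :: AP])]>
t=20: <S=[5], E={y↦5}, C=[SEL], D=[([7], ∅, [PRIM2(add) :: (λz. 4) :: AP])]>
t=21: <S=∅, E={y↦5}, C=[y], D=[([7], ∅, [PRIM2(add) :: (λz. 4) :: AP])]>
t=22: <S=[5], E={y↦5}, C=∅, D=[([7], ∅, [PRIM2(add) :: (λz. 4) :: AP])]>
t=23: <S=[5 :: 7], E=∅, C=[PRIM2(add) :: (λz. 4) :: AP], D=∅>
t=24: <S=[12], E=∅, C=[(λz. 4) :: AP], D=∅>
t=25: <S=[clo(λz. 4, ∅) :: 12], E=∅, C=[AP], D=∅>
t=26: <S=∅, E={z↦12}, C=[4], D=[(∅, ∅, ∅)]>
t=27: <S=[4], E={z↦12}, C=∅, D=[(∅, ∅, ∅)]>
t=28: <S=[4], E=∅, C=∅, D=∅>
→ final value 4

Answer: 4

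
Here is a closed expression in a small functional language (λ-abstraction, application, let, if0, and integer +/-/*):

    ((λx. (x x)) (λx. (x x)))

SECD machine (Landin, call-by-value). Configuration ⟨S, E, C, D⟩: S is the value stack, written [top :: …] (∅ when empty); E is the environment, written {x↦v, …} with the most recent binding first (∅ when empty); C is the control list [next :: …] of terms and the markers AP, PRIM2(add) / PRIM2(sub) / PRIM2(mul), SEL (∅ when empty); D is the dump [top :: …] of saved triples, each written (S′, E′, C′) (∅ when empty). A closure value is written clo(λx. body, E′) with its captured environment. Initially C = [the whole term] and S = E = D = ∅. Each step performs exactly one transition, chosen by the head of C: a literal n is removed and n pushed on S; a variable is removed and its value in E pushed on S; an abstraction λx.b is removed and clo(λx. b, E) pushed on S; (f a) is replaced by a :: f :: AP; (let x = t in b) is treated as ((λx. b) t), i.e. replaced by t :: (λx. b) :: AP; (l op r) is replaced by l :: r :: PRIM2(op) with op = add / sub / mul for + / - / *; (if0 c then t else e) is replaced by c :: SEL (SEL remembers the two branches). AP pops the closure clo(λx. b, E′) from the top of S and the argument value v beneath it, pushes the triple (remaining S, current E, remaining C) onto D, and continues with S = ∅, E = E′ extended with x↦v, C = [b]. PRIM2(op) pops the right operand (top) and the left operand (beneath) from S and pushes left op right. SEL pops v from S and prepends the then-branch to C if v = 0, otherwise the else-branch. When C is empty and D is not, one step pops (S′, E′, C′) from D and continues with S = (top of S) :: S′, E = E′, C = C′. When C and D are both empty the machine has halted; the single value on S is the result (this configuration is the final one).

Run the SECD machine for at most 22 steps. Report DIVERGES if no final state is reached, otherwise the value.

Answer: DIVERGES (no final state within 22 steps)

Machine steps:
step 0: <S=∅, E=∅, C=[((λx. (x x)) (λx. (x x)))], D=∅>
step 1: <S=∅, E=∅, C=[(λx. (x x)) :: (λx. (x x)) :: AP], D=∅>
step 2: <S=[clo(λx. (x x), ∅)], E=∅, C=[(λx. (x x)) :: AP], D=∅>
step 3: <S=[clo(λx. (x x), ∅) :: clo(λx. (x x), ∅)], E=∅, C=[AP], D=∅>
step 4: <S=∅, E={x↦clo(λx. (x x), ∅)}, C=[(x x)], D=[(∅, ∅, ∅)]>
step 5: <S=∅, E={x↦clo(λx. (x x), ∅)}, C=[x :: x :: AP], D=[(∅, ∅, ∅)]>
step 6: <S=[clo(λx. (x x), ∅)], E={x↦clo(λx. (x x), ∅)}, C=[x :: AP], D=[(∅, ∅, ∅)]>
step 7: <S=[clo(λx. (x x), ∅) :: clo(λx. (x x), ∅)], E={x↦clo(λx. (x x), ∅)}, C=[AP], D=[(∅, ∅, ∅)]>
step 8: <S=∅, E={x↦clo(λx. (x x), ∅)}, C=[(x x)], D=[(∅, {x↦clo(λx. (x x), ∅)}, ∅) :: (∅, ∅, ∅)]>
step 9: <S=∅, E={x↦clo(λx. (x x), ∅)}, C=[x :: x :: AP], D=[(∅, {x↦clo(λx. (x x), ∅)}, ∅) :: (∅, ∅, ∅)]>
step 10: <S=[clo(λx. (x x), ∅)], E={x↦clo(λx. (x x), ∅)}, C=[x :: AP], D=[(∅, {x↦clo(λx. (x x), ∅)}, ∅) :: (∅, ∅, ∅)]>
step 11: <S=[clo(λx. (x x), ∅) :: clo(λx. (x x), ∅)], E={x↦clo(λx. (x x), ∅)}, C=[AP], D=[(∅, {x↦clo(λx. (x x), ∅)}, ∅) :: (∅, ∅, ∅)]>
step 12: <S=∅, E={x↦clo(λx. (x x), ∅)}, C=[(x x)], D=[(∅, {x↦clo(λx. (x x), ∅)}, ∅) :: (∅, {x↦clo(λx. (x x), ∅)}, ∅) :: (∅, ∅, ∅)]>
step 13: <S=∅, E={x↦clo(λx. (x x), ∅)}, C=[x :: x :: AP], D=[(∅, {x↦clo(λx. (x x), ∅)}, ∅) :: (∅, {x↦clo(λx. (x x), ∅)}, ∅) :: (∅, ∅, ∅)]>
step 14: <S=[clo(λx. (x x), ∅)], E={x↦clo(λx. (x x), ∅)}, C=[x :: AP], D=[(∅, {x↦clo(λx. (x x), ∅)}, ∅) :: (∅, {x↦clo(λx. (x x), ∅)}, ∅) :: (∅, ∅, ∅)]>
step 15: <S=[clo(λx. (x x), ∅) :: clo(λx. (x x), ∅)], E={x↦clo(λx. (x x), ∅)}, C=[AP], D=[(∅, {x↦clo(λx. (x x), ∅)}, ∅) :: (∅, {x↦clo(λx. (x x), ∅)}, ∅) :: (∅, ∅, ∅)]>
step 16: <S=∅, E={x↦clo(λx. (x x), ∅)}, C=[(x x)], D=[(∅, {x↦clo(λx. (x x), ∅)}, ∅) :: (∅, {x↦clo(λx. (x x), ∅)}, ∅) :: (∅, {x↦clo(λx. (x x), ∅)}, ∅) :: (∅, ∅, ∅)]>
step 17: <S=∅, E={x↦clo(λx. (x x), ∅)}, C=[x :: x :: AP], D=[(∅, {x↦clo(λx. (x x), ∅)}, ∅) :: (∅, {x↦clo(λx. (x x), ∅)}, ∅) :: (∅, {x↦clo(λx. (x x), ∅)}, ∅) :: (∅, ∅, ∅)]>
step 18: <S=[clo(λx. (x x), ∅)], E={x↦clo(λx. (x x), ∅)}, C=[x :: AP], D=[(∅, {x↦clo(λx. (x x), ∅)}, ∅) :: (∅, {x↦clo(λx. (x x), ∅)}, ∅) :: (∅, {x↦clo(λx. (x x), ∅)}, ∅) :: (∅, ∅, ∅)]>
step 19: <S=[clo(λx. (x x), ∅) :: clo(λx. (x x), ∅)], E={x↦clo(λx. (x x), ∅)}, C=[AP], D=[(∅, {x↦clo(λx. (x x), ∅)}, ∅) :: (∅, {x↦clo(λx. (x x), ∅)}, ∅) :: (∅, {x↦clo(λx. (x x), ∅)}, ∅) :: (∅, ∅, ∅)]>
step 20: <S=∅, E={x↦clo(λx. (x x), ∅)}, C=[(x x)], D=[(∅, {x↦clo(λx. (x x), ∅)}, ∅) :: (∅, {x↦clo(λx. (x x), ∅)}, ∅) :: (∅, {x↦clo(λx. (x x), ∅)}, ∅) :: (∅, {x↦clo(λx. (x x), ∅)}, ∅) :: (∅, ∅, ∅)]>
step 21: <S=∅, E={x↦clo(λx. (x x), ∅)}, C=[x :: x :: AP], D=[(∅, {x↦clo(λx. (x x), ∅)}, ∅) :: (∅, {x↦clo(λx. (x x), ∅)}, ∅) :: (∅, {x↦clo(λx. (x x), ∅)}, ∅) :: (∅, {x↦clo(λx. (x x), ∅)}, ∅) :: (∅, ∅, ∅)]>
step 22: <S=[clo(λx. (x x), ∅)], E={x↦clo(λx. (x x), ∅)}, C=[x :: AP], D=[(∅, {x↦clo(λx. (x x), ∅)}, ∅) :: (∅, {x↦clo(λx. (x x), ∅)}, ∅) :: (∅, {x↦clo(λx. (x x), ∅)}, ∅) :: (∅, {x↦clo(λx. (x x), ∅)}, ∅) :: (∅, ∅, ∅)]>
→ 22 transitions taken and the configuration is still not final: no result within 22 steps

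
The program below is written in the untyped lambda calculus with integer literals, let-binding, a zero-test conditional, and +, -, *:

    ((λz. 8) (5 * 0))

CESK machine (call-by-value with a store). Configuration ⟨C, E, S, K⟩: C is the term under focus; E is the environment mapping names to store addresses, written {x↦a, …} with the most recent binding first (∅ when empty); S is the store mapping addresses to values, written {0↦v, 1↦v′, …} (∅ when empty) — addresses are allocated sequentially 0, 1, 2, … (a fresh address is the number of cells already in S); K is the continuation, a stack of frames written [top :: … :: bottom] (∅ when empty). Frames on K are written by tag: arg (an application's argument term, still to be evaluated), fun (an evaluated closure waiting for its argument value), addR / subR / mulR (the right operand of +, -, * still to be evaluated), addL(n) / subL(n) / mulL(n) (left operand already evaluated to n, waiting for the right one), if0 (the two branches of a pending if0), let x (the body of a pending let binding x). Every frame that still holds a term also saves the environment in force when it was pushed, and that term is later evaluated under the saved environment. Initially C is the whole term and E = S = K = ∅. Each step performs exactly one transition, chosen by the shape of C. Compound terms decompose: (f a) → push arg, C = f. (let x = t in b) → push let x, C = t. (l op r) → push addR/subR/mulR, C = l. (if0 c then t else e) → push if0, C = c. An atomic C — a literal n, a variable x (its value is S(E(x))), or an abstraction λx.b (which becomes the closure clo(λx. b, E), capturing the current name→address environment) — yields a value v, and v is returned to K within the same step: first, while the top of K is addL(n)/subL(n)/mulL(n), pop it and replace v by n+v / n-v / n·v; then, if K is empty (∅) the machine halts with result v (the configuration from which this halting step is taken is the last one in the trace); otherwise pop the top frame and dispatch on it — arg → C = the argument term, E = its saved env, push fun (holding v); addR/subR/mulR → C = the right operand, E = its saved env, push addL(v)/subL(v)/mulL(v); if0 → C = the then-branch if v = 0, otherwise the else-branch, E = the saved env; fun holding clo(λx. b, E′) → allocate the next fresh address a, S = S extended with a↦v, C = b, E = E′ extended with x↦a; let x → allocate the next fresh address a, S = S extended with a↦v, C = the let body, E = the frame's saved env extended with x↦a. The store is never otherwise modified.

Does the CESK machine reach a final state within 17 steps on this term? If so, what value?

0. [C=((λz. 8) (5 * 0)) | E=∅ | S=∅ | K=∅]
1. [C=(λz. 8) | E=∅ | S=∅ | K=[arg]]
2. [C=(5 * 0) | E=∅ | S=∅ | K=[fun]]
3. [C=5 | E=∅ | S=∅ | K=[mulR :: fun]]
4. [C=0 | E=∅ | S=∅ | K=[mulL(5) :: fun]]
5. [C=8 | E={z↦0} | S={0↦0} | K=∅]
→ final value 8

Answer: 8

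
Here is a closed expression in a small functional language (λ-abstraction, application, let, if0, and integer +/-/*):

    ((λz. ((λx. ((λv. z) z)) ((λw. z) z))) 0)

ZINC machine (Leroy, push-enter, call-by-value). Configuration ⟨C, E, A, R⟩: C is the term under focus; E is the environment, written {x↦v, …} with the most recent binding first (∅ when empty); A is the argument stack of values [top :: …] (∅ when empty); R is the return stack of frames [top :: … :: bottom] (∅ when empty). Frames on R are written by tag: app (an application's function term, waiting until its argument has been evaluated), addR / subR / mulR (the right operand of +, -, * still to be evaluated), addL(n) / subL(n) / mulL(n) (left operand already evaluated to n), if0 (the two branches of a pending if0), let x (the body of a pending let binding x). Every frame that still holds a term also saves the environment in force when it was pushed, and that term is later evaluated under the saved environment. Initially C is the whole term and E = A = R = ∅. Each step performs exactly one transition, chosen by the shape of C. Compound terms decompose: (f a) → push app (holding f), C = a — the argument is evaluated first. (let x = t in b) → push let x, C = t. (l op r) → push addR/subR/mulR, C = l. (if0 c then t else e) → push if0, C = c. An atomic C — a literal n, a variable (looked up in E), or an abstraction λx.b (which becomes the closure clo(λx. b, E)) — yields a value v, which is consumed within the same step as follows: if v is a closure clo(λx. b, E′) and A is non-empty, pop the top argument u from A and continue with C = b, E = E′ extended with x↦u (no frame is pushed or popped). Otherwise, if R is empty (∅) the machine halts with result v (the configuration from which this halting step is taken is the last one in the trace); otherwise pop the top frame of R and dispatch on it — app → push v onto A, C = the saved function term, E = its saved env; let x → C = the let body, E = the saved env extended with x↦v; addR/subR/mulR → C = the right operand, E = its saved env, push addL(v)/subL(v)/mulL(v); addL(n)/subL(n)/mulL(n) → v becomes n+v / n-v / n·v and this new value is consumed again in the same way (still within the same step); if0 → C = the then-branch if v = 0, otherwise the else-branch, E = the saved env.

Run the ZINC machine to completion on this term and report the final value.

Answer: 0

Machine steps:
0. [C=((λz. ((λx. ((λv. z) z)) ((λw. z) z))) 0) | E=∅ | A=∅ | R=∅]
1. [C=0 | E=∅ | A=∅ | R=[app]]
2. [C=(λz. ((λx. ((λv. z) z)) ((λw. z) z))) | E=∅ | A=[0] | R=∅]
3. [C=((λx. ((λv. z) z)) ((λw. z) z)) | E={z↦0} | A=∅ | R=∅]
4. [C=((λw. z) z) | E={z↦0} | A=∅ | R=[app]]
5. [C=z | E={z↦0} | A=∅ | R=[app :: app]]
6. [C=(λw. z) | E={z↦0} | A=[0] | R=[app]]
7. [C=z | E={w↦0, z↦0} | A=∅ | R=[app]]
8. [C=(λx. ((λv. z) z)) | E={z↦0} | A=[0] | R=∅]
9. [C=((λv. z) z) | E={x↦0, z↦0} | A=∅ | R=∅]
10. [C=z | E={x↦0, z↦0} | A=∅ | R=[app]]
11. [C=(λv. z) | E={x↦0, z↦0} | A=[0] | R=∅]
12. [C=z | E={v↦0, x↦0, z↦0} | A=∅ | R=∅]
→ final value 0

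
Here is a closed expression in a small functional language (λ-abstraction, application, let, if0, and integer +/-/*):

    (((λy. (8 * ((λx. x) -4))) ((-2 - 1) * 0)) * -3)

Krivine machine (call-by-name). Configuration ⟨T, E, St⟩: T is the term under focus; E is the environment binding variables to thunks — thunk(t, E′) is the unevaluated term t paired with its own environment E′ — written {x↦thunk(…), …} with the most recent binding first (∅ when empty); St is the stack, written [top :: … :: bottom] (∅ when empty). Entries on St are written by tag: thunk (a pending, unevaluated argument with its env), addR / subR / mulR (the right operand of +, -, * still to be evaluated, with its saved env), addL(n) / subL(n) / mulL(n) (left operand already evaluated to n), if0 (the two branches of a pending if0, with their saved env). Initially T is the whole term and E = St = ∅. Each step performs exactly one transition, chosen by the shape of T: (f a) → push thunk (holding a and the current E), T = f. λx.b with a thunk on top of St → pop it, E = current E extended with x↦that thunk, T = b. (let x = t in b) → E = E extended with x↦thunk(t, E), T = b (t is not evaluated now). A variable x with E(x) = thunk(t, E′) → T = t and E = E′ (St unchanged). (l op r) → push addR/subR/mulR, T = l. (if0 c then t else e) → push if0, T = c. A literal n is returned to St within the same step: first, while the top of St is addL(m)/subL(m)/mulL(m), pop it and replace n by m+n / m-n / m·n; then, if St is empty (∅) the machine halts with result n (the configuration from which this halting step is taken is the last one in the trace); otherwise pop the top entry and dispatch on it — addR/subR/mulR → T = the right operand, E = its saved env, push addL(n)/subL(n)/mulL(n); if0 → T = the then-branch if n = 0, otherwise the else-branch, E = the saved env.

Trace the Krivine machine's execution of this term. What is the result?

Answer: 96

Execution trace:
0. <T=(((λy. (8 * ((λx. x) -4))) ((-2 - 1) * 0)) * -3), E=∅, St=∅>
1. <T=((λy. (8 * ((λx. x) -4))) ((-2 - 1) * 0)), E=∅, St=[mulR]>
2. <T=(λy. (8 * ((λx. x) -4))), E=∅, St=[thunk :: mulR]>
3. <T=(8 * ((λx. x) -4)), E={y↦thunk(((-2 - 1) * 0), ∅)}, St=[mulR]>
4. <T=8, E={y↦thunk(((-2 - 1) * 0), ∅)}, St=[mulR :: mulR]>
5. <T=((λx. x) -4), E={y↦thunk(((-2 - 1) * 0), ∅)}, St=[mulL(8) :: mulR]>
6. <T=(λx. x), E={y↦thunk(((-2 - 1) * 0), ∅)}, St=[thunk :: mulL(8) :: mulR]>
7. <T=x, E={x↦thunk(-4, {y↦thunk(((-2 - 1) * 0), ∅)}), y↦thunk(((-2 - 1) * 0), ∅)}, St=[mulL(8) :: mulR]>
8. <T=-4, E={y↦thunk(((-2 - 1) * 0), ∅)}, St=[mulL(8) :: mulR]>
9. <T=-3, E=∅, St=[mulL(-32)]>
→ final value 96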